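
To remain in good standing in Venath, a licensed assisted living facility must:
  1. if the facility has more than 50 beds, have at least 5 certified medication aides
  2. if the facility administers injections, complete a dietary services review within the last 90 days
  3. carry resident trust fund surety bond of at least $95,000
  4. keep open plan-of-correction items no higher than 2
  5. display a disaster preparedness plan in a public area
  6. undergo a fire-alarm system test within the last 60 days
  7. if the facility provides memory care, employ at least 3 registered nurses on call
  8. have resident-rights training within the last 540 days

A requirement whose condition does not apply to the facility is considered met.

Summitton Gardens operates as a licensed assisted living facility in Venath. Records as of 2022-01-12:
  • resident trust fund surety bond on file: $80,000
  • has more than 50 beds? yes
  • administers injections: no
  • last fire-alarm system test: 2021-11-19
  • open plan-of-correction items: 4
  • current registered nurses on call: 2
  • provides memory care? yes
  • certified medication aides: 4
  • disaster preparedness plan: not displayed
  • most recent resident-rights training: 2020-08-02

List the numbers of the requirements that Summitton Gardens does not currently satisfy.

1. condition 'has more than 50 beds' holds; certified medication aides 4 < 5 → not met
2. condition 'administers injections' does not hold → requirement n/a → met
3. resident trust fund surety bond $80,000 < $95,000 → not met
4. open plan-of-correction items 4 > 2 → not met
5. disaster preparedness plan absent → not met
6. fire-alarm system test 54 days ago vs limit 60 → met
7. condition 'provides memory care' holds; registered nurses on call 2 < 3 → not met
8. resident-rights training 528 days ago vs limit 540 → met
Not met: 1, 3, 4, 5, 7

1, 3, 4, 5, 7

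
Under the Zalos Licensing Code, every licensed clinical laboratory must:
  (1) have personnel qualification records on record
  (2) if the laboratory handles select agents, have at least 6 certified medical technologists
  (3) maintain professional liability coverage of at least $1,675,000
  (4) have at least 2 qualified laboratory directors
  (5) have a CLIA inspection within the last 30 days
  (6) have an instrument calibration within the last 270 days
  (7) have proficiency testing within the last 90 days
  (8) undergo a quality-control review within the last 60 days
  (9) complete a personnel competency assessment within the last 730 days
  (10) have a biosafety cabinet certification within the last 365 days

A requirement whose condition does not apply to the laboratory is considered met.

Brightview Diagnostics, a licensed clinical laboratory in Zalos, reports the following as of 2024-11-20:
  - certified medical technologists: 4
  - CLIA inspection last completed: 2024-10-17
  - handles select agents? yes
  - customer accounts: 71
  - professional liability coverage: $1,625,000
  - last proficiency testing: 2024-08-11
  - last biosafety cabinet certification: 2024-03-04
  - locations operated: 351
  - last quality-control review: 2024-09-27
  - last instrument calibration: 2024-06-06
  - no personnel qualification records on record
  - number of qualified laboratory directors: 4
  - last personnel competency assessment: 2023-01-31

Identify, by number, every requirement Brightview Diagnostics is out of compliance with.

1, 2, 3, 5, 7

1. personnel qualification records absent → not met
2. condition 'handles select agents' holds; certified medical technologists 4 < 6 → not met
3. professional liability coverage $1,625,000 < $1,675,000 → not met
4. qualified laboratory directors 4 ≥ 2 → met
5. CLIA inspection 34 days ago vs limit 30 → not met
6. instrument calibration 167 days ago vs limit 270 → met
7. proficiency testing 101 days ago vs limit 90 → not met
8. quality-control review 54 days ago vs limit 60 → met
9. personnel competency assessment 659 days ago vs limit 730 → met
10. biosafety cabinet certification 261 days ago vs limit 365 → met
Not met: 1, 2, 3, 5, 7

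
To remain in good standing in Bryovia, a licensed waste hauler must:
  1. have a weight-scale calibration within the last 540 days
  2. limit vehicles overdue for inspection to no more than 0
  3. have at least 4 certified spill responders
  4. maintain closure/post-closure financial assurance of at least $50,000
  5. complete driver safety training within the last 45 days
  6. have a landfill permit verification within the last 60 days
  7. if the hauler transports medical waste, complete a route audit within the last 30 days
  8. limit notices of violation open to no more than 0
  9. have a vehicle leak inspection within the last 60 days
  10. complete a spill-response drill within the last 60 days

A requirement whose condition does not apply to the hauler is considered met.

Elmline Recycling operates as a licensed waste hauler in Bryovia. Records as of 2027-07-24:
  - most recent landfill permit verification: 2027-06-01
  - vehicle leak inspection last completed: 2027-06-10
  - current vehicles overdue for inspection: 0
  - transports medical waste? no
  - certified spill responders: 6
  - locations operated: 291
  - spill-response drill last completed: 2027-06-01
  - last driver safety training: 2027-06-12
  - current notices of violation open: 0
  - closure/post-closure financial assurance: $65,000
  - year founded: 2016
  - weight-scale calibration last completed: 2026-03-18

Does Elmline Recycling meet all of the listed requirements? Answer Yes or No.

1. weight-scale calibration 493 days ago vs limit 540 → met
2. vehicles overdue for inspection 0 ≤ 0 → met
3. certified spill responders 6 ≥ 4 → met
4. closure/post-closure financial assurance $65,000 ≥ $50,000 → met
5. driver safety training 42 days ago vs limit 45 → met
6. landfill permit verification 53 days ago vs limit 60 → met
7. condition 'transports medical waste' does not hold → requirement n/a → met
8. notices of violation open 0 ≤ 0 → met
9. vehicle leak inspection 44 days ago vs limit 60 → met
10. spill-response drill 53 days ago vs limit 60 → met
All met.

Yes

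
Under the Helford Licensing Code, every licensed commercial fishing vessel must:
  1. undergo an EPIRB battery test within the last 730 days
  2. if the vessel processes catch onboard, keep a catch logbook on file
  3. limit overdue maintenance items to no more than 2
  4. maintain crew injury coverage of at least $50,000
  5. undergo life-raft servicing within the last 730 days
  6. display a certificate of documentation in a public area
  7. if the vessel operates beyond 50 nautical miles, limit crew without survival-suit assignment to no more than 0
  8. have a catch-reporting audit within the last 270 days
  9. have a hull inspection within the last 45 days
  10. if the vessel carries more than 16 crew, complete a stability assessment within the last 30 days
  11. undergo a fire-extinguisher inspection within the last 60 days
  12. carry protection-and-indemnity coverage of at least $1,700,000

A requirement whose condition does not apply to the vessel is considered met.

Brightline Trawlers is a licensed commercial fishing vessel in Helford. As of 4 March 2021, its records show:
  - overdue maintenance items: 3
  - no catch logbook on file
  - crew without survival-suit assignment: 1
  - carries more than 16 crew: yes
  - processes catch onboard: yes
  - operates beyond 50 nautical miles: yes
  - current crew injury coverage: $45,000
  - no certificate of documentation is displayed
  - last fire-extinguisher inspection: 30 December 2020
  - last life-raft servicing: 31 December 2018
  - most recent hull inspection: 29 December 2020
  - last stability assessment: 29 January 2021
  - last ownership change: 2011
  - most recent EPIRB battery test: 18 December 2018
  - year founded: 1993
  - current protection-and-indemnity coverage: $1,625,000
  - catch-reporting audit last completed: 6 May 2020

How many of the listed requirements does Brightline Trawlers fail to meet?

12

1. EPIRB battery test 807 days ago vs limit 730 → not met
2. condition 'processes catch onboard' holds; catch logbook absent → not met
3. overdue maintenance items 3 > 2 → not met
4. crew injury coverage $45,000 < $50,000 → not met
5. life-raft servicing 794 days ago vs limit 730 → not met
6. certificate of documentation absent → not met
7. condition 'operates beyond 50 nautical miles' holds; crew without survival-suit assignment 1 > 0 → not met
8. catch-reporting audit 302 days ago vs limit 270 → not met
9. hull inspection 65 days ago vs limit 45 → not met
10. condition 'carries more than 16 crew' holds; stability assessment 34 days ago vs limit 30 → not met
11. fire-extinguisher inspection 64 days ago vs limit 60 → not met
12. protection-and-indemnity coverage $1,625,000 < $1,700,000 → not met
Not met: 12 of 12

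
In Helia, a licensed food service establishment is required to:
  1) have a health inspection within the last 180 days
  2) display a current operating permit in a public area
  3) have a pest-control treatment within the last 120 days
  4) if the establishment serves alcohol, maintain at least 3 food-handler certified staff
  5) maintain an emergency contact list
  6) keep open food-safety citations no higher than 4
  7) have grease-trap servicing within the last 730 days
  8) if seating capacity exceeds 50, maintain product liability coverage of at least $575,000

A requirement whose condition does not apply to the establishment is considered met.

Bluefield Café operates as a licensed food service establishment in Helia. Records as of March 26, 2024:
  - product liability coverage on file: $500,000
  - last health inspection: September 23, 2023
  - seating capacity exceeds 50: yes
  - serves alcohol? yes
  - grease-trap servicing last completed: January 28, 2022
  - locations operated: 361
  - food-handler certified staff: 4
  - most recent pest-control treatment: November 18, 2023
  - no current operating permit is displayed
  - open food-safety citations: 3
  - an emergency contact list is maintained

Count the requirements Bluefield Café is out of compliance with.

5

1. health inspection 185 days ago vs limit 180 → not met
2. current operating permit absent → not met
3. pest-control treatment 129 days ago vs limit 120 → not met
4. condition 'serves alcohol' holds; food-handler certified staff 4 ≥ 3 → met
5. emergency contact list present → met
6. open food-safety citations 3 ≤ 4 → met
7. grease-trap servicing 788 days ago vs limit 730 → not met
8. condition 'seating capacity exceeds 50' holds; product liability coverage $500,000 < $575,000 → not met
Not met: 5 of 8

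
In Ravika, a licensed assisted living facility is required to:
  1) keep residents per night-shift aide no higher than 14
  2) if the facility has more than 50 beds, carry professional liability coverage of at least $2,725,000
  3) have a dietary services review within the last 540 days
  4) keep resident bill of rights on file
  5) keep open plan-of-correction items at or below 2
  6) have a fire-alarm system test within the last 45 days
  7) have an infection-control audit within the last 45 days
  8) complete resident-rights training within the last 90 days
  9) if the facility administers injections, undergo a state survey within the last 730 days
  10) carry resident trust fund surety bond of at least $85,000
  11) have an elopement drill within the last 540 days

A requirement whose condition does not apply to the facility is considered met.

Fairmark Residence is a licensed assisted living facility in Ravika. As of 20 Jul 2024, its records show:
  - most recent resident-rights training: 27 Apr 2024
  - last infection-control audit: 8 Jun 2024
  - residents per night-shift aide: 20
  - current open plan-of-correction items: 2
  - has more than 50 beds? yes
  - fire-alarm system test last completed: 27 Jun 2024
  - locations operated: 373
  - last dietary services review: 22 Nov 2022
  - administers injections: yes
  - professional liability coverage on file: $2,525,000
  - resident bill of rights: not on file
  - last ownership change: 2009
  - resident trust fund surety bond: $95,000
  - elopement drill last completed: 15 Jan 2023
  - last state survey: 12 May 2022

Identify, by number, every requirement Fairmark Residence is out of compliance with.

1, 2, 3, 4, 9, 11

1. residents per night-shift aide 20 > 14 → not met
2. condition 'has more than 50 beds' holds; professional liability coverage $2,525,000 < $2,725,000 → not met
3. dietary services review 606 days ago vs limit 540 → not met
4. resident bill of rights absent → not met
5. open plan-of-correction items 2 ≤ 2 → met
6. fire-alarm system test 23 days ago vs limit 45 → met
7. infection-control audit 42 days ago vs limit 45 → met
8. resident-rights training 84 days ago vs limit 90 → met
9. condition 'administers injections' holds; state survey 800 days ago vs limit 730 → not met
10. resident trust fund surety bond $95,000 ≥ $85,000 → met
11. elopement drill 552 days ago vs limit 540 → not met
Not met: 1, 2, 3, 4, 9, 11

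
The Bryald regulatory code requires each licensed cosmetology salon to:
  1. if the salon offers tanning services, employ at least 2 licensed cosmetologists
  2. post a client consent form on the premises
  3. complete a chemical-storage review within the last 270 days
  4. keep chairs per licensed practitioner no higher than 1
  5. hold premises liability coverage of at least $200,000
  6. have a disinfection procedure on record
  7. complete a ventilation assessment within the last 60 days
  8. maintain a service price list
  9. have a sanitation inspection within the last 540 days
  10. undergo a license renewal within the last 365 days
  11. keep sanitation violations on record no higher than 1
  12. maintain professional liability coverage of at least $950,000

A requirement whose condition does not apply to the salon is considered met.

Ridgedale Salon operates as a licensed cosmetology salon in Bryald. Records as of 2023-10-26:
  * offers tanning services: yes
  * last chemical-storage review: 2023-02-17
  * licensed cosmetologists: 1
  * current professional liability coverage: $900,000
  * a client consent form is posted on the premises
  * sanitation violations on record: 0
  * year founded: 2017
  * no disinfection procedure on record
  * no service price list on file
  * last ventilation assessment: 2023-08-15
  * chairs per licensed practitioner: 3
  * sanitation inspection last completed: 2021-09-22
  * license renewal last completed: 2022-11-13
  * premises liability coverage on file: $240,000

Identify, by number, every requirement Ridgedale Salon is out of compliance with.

1. condition 'offers tanning services' holds; licensed cosmetologists 1 < 2 → not met
2. client consent form present → met
3. chemical-storage review 251 days ago vs limit 270 → met
4. chairs per licensed practitioner 3 > 1 → not met
5. premises liability coverage $240,000 ≥ $200,000 → met
6. disinfection procedure absent → not met
7. ventilation assessment 72 days ago vs limit 60 → not met
8. service price list absent → not met
9. sanitation inspection 764 days ago vs limit 540 → not met
10. license renewal 347 days ago vs limit 365 → met
11. sanitation violations on record 0 ≤ 1 → met
12. professional liability coverage $900,000 < $950,000 → not met
Not met: 1, 4, 6, 7, 8, 9, 12

1, 4, 6, 7, 8, 9, 12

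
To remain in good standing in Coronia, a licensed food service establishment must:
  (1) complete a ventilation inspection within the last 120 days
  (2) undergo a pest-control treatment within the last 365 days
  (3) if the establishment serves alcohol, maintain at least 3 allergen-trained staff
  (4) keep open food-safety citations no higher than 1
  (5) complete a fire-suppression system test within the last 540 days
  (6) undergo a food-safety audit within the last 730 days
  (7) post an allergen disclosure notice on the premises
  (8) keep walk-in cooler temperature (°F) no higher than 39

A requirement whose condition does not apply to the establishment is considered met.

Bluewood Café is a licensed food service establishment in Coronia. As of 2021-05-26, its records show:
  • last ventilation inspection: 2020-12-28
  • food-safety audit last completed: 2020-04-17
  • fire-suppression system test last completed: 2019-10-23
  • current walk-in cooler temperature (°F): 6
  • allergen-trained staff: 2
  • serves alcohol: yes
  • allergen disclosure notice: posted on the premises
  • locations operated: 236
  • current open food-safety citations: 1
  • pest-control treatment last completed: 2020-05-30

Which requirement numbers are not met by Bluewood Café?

1, 3, 5

1. ventilation inspection 149 days ago vs limit 120 → not met
2. pest-control treatment 361 days ago vs limit 365 → met
3. condition 'serves alcohol' holds; allergen-trained staff 2 < 3 → not met
4. open food-safety citations 1 ≤ 1 → met
5. fire-suppression system test 581 days ago vs limit 540 → not met
6. food-safety audit 404 days ago vs limit 730 → met
7. allergen disclosure notice present → met
8. walk-in cooler temperature (°F) 6 ≤ 39 → met
Not met: 1, 3, 5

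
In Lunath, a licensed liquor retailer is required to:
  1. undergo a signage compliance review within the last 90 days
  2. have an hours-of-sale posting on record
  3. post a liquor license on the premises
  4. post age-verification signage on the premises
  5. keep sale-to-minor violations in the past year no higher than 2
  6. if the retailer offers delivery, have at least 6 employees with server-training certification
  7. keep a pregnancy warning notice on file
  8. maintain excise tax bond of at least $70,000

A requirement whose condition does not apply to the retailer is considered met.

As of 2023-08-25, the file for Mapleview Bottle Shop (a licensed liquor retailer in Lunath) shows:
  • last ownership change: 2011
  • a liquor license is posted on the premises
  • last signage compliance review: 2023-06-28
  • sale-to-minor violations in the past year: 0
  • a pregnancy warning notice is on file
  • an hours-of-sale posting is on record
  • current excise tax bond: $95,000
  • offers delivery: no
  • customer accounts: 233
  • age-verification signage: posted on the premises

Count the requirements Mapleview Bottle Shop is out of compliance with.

1. signage compliance review 58 days ago vs limit 90 → met
2. hours-of-sale posting present → met
3. liquor license present → met
4. age-verification signage present → met
5. sale-to-minor violations in the past year 0 ≤ 2 → met
6. condition 'offers delivery' does not hold → requirement n/a → met
7. pregnancy warning notice present → met
8. excise tax bond $95,000 ≥ $70,000 → met
Not met: 0 of 8

0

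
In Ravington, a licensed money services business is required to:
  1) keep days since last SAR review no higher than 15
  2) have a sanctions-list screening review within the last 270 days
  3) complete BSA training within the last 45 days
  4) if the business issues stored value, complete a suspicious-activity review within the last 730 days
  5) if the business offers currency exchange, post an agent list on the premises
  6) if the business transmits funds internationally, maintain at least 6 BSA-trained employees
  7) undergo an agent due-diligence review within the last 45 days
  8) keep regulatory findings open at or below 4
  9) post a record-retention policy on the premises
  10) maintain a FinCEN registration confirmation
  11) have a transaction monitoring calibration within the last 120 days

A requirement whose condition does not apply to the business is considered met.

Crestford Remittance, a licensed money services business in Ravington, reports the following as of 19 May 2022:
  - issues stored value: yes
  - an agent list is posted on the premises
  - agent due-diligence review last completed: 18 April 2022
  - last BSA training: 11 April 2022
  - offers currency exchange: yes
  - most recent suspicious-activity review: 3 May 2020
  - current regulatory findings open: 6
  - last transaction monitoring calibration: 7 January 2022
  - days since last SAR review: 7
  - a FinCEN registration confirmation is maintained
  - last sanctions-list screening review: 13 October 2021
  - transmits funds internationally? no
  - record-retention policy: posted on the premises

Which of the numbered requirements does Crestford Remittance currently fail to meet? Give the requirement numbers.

1. days since last SAR review 7 ≤ 15 → met
2. sanctions-list screening review 218 days ago vs limit 270 → met
3. BSA training 38 days ago vs limit 45 → met
4. condition 'issues stored value' holds; suspicious-activity review 746 days ago vs limit 730 → not met
5. condition 'offers currency exchange' holds; agent list present → met
6. condition 'transmits funds internationally' does not hold → requirement n/a → met
7. agent due-diligence review 31 days ago vs limit 45 → met
8. regulatory findings open 6 > 4 → not met
9. record-retention policy present → met
10. FinCEN registration confirmation present → met
11. transaction monitoring calibration 132 days ago vs limit 120 → not met
Not met: 4, 8, 11

4, 8, 11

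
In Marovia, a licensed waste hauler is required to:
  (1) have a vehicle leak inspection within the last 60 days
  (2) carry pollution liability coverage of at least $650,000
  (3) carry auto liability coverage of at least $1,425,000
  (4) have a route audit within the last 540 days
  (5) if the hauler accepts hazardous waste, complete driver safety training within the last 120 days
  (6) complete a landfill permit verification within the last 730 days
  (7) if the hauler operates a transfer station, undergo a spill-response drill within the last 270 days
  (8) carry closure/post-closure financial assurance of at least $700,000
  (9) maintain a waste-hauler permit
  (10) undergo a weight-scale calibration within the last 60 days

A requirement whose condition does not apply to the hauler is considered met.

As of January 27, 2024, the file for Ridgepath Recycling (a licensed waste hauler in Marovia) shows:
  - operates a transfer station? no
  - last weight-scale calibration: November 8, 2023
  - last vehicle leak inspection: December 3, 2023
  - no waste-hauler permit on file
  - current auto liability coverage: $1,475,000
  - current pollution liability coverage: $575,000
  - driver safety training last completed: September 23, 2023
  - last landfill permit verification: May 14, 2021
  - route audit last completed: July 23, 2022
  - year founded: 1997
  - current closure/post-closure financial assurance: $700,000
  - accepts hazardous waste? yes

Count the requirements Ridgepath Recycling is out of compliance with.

6

1. vehicle leak inspection 55 days ago vs limit 60 → met
2. pollution liability coverage $575,000 < $650,000 → not met
3. auto liability coverage $1,475,000 ≥ $1,425,000 → met
4. route audit 553 days ago vs limit 540 → not met
5. condition 'accepts hazardous waste' holds; driver safety training 126 days ago vs limit 120 → not met
6. landfill permit verification 988 days ago vs limit 730 → not met
7. condition 'operates a transfer station' does not hold → requirement n/a → met
8. closure/post-closure financial assurance $700,000 ≥ $700,000 → met
9. waste-hauler permit absent → not met
10. weight-scale calibration 80 days ago vs limit 60 → not met
Not met: 6 of 10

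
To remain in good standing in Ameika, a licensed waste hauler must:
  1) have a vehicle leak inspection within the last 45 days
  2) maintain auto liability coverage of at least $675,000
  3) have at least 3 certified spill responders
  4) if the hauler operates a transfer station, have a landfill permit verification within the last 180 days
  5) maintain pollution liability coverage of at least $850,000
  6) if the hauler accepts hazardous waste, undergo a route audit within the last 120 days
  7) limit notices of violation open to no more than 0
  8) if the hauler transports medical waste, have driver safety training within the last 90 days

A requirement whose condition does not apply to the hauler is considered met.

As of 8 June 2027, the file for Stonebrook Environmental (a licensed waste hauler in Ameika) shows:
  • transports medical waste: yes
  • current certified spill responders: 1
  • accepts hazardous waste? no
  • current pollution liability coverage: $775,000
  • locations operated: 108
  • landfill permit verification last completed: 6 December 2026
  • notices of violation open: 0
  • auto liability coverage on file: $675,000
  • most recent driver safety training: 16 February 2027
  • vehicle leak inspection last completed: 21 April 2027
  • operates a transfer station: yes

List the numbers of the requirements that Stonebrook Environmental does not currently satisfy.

1. vehicle leak inspection 48 days ago vs limit 45 → not met
2. auto liability coverage $675,000 ≥ $675,000 → met
3. certified spill responders 1 < 3 → not met
4. condition 'operates a transfer station' holds; landfill permit verification 184 days ago vs limit 180 → not met
5. pollution liability coverage $775,000 < $850,000 → not met
6. condition 'accepts hazardous waste' does not hold → requirement n/a → met
7. notices of violation open 0 ≤ 0 → met
8. condition 'transports medical waste' holds; driver safety training 112 days ago vs limit 90 → not met
Not met: 1, 3, 4, 5, 8

1, 3, 4, 5, 8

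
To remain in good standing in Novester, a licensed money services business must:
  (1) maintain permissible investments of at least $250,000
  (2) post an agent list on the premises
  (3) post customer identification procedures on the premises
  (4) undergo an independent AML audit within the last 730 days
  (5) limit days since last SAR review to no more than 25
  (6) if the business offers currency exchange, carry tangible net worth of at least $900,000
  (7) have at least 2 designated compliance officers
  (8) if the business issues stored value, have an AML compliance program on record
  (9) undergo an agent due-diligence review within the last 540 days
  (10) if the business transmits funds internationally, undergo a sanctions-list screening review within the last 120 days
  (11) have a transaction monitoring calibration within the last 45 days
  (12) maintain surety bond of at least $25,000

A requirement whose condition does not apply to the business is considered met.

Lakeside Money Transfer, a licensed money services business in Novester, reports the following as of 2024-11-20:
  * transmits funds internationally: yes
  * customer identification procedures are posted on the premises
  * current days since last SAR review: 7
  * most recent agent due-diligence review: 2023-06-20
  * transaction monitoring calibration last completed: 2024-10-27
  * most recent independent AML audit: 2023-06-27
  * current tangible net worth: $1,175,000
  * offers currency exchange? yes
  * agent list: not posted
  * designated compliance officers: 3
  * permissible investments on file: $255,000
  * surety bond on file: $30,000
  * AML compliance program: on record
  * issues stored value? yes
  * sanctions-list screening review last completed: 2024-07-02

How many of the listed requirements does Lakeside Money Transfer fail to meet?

2

1. permissible investments $255,000 ≥ $250,000 → met
2. agent list absent → not met
3. customer identification procedures present → met
4. independent AML audit 512 days ago vs limit 730 → met
5. days since last SAR review 7 ≤ 25 → met
6. condition 'offers currency exchange' holds; tangible net worth $1,175,000 ≥ $900,000 → met
7. designated compliance officers 3 ≥ 2 → met
8. condition 'issues stored value' holds; AML compliance program present → met
9. agent due-diligence review 519 days ago vs limit 540 → met
10. condition 'transmits funds internationally' holds; sanctions-list screening review 141 days ago vs limit 120 → not met
11. transaction monitoring calibration 24 days ago vs limit 45 → met
12. surety bond $30,000 ≥ $25,000 → met
Not met: 2 of 12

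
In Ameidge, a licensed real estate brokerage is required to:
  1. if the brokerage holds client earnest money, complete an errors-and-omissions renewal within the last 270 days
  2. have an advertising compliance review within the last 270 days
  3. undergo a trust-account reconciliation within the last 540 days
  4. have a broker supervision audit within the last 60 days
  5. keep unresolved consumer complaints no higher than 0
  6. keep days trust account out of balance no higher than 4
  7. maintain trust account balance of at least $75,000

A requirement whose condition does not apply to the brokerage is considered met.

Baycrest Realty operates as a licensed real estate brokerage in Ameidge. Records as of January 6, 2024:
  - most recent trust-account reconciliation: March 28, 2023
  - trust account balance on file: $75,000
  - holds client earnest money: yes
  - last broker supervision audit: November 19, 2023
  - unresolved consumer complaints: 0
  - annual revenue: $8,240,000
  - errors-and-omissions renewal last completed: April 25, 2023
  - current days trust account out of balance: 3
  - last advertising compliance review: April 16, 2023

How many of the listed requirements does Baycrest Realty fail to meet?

0

1. condition 'holds client earnest money' holds; errors-and-omissions renewal 256 days ago vs limit 270 → met
2. advertising compliance review 265 days ago vs limit 270 → met
3. trust-account reconciliation 284 days ago vs limit 540 → met
4. broker supervision audit 48 days ago vs limit 60 → met
5. unresolved consumer complaints 0 ≤ 0 → met
6. days trust account out of balance 3 ≤ 4 → met
7. trust account balance $75,000 ≥ $75,000 → met
Not met: 0 of 7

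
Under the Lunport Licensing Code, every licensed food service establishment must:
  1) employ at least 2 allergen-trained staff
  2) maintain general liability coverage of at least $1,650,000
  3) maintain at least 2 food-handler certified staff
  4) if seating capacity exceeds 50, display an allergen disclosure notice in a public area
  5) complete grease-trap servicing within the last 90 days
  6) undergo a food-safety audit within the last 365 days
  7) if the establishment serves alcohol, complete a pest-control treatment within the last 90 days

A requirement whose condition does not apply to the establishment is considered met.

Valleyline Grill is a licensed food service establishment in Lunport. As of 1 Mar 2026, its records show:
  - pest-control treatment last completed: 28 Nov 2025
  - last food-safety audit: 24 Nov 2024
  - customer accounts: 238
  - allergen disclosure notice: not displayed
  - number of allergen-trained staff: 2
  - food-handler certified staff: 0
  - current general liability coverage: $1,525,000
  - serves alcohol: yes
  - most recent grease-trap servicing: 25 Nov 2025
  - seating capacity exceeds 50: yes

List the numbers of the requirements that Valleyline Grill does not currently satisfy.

1. allergen-trained staff 2 ≥ 2 → met
2. general liability coverage $1,525,000 < $1,650,000 → not met
3. food-handler certified staff 0 < 2 → not met
4. condition 'seating capacity exceeds 50' holds; allergen disclosure notice absent → not met
5. grease-trap servicing 96 days ago vs limit 90 → not met
6. food-safety audit 462 days ago vs limit 365 → not met
7. condition 'serves alcohol' holds; pest-control treatment 93 days ago vs limit 90 → not met
Not met: 2, 3, 4, 5, 6, 7

2, 3, 4, 5, 6, 7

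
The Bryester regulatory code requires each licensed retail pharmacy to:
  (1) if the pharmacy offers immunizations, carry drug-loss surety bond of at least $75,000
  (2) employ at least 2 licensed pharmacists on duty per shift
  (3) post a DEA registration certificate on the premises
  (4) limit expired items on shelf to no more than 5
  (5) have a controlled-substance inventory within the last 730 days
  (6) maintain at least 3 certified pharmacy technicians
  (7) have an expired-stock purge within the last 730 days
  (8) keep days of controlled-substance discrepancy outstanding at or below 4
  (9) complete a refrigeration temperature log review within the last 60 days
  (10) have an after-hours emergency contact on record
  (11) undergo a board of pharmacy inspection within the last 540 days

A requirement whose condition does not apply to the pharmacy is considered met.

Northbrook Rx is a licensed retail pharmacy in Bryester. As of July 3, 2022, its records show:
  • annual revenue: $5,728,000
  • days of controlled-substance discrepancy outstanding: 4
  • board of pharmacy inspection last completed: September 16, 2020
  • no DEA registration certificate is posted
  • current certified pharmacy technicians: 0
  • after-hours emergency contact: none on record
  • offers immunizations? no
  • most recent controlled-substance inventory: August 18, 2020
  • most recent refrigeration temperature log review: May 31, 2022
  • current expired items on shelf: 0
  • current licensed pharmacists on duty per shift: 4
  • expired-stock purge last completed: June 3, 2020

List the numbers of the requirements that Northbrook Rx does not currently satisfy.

3, 6, 7, 10, 11

1. condition 'offers immunizations' does not hold → requirement n/a → met
2. licensed pharmacists on duty per shift 4 ≥ 2 → met
3. DEA registration certificate absent → not met
4. expired items on shelf 0 ≤ 5 → met
5. controlled-substance inventory 684 days ago vs limit 730 → met
6. certified pharmacy technicians 0 < 3 → not met
7. expired-stock purge 760 days ago vs limit 730 → not met
8. days of controlled-substance discrepancy outstanding 4 ≤ 4 → met
9. refrigeration temperature log review 33 days ago vs limit 60 → met
10. after-hours emergency contact absent → not met
11. board of pharmacy inspection 655 days ago vs limit 540 → not met
Not met: 3, 6, 7, 10, 11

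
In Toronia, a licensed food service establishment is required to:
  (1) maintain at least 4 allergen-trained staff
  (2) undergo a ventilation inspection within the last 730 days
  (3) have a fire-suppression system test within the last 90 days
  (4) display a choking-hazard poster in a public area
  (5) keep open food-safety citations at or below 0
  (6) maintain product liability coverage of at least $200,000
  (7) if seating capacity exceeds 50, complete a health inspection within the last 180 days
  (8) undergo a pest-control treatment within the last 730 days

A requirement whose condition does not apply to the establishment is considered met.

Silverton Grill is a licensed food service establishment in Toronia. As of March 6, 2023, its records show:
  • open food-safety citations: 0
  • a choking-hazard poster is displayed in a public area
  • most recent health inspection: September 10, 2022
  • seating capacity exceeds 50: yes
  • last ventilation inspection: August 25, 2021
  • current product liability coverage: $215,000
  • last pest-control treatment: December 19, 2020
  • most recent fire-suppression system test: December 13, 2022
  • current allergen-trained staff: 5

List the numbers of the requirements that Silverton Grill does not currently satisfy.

8

1. allergen-trained staff 5 ≥ 4 → met
2. ventilation inspection 558 days ago vs limit 730 → met
3. fire-suppression system test 83 days ago vs limit 90 → met
4. choking-hazard poster present → met
5. open food-safety citations 0 ≤ 0 → met
6. product liability coverage $215,000 ≥ $200,000 → met
7. condition 'seating capacity exceeds 50' holds; health inspection 177 days ago vs limit 180 → met
8. pest-control treatment 807 days ago vs limit 730 → not met
Not met: 8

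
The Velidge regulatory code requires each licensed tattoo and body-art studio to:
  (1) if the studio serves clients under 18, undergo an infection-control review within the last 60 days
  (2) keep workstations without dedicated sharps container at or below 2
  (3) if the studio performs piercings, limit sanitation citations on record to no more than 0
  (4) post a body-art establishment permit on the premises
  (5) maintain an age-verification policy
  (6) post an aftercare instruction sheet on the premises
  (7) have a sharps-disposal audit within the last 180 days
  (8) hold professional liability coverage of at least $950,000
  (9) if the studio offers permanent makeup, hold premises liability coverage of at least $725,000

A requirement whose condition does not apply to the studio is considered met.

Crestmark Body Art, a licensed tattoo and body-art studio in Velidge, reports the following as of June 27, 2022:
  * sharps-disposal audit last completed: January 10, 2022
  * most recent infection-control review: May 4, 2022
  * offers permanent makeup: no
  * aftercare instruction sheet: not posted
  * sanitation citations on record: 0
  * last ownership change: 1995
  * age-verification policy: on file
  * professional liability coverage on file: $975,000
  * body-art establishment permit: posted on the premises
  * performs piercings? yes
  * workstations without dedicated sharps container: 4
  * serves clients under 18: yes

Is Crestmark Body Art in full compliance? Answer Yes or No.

No

1. condition 'serves clients under 18' holds; infection-control review 54 days ago vs limit 60 → met
2. workstations without dedicated sharps container 4 > 2 → not met
3. condition 'performs piercings' holds; sanitation citations on record 0 ≤ 0 → met
4. body-art establishment permit present → met
5. age-verification policy present → met
6. aftercare instruction sheet absent → not met
7. sharps-disposal audit 168 days ago vs limit 180 → met
8. professional liability coverage $975,000 ≥ $950,000 → met
9. condition 'offers permanent makeup' does not hold → requirement n/a → met
Not met: 2, 6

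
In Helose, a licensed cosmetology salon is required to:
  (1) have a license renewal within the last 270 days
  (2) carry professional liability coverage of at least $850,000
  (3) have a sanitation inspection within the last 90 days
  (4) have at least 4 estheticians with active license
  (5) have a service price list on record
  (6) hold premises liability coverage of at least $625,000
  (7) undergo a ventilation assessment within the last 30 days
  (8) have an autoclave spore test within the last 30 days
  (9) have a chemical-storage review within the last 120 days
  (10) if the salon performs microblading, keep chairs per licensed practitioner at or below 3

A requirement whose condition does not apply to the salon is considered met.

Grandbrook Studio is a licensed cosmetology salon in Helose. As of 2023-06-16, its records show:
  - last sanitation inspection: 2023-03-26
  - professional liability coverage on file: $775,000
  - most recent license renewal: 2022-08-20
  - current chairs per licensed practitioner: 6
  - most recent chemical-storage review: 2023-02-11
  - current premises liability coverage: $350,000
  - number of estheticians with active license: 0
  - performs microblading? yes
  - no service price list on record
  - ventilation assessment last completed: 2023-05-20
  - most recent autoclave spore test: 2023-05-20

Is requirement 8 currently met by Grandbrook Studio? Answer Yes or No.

Yes

8. autoclave spore test 27 days ago vs limit 30 → met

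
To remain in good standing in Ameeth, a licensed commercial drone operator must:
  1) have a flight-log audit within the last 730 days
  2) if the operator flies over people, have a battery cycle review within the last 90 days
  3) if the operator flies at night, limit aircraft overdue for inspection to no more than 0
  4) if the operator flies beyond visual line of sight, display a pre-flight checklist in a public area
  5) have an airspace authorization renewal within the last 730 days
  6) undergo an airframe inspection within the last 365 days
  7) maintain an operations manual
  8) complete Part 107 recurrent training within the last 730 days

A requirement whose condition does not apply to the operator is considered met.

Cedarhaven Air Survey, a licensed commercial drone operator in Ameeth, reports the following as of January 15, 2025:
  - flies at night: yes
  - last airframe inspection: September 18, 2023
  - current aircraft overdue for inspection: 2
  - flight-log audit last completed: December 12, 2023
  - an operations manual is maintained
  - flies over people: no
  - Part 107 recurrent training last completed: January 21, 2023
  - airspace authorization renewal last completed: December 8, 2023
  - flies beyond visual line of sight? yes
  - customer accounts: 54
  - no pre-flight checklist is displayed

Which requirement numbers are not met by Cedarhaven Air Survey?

3, 4, 6

1. flight-log audit 400 days ago vs limit 730 → met
2. condition 'flies over people' does not hold → requirement n/a → met
3. condition 'flies at night' holds; aircraft overdue for inspection 2 > 0 → not met
4. condition 'flies beyond visual line of sight' holds; pre-flight checklist absent → not met
5. airspace authorization renewal 404 days ago vs limit 730 → met
6. airframe inspection 485 days ago vs limit 365 → not met
7. operations manual present → met
8. Part 107 recurrent training 725 days ago vs limit 730 → met
Not met: 3, 4, 6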